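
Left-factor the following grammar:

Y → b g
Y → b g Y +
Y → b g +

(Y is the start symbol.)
Y → b g Y'
Y' → ε
Y' → Y +
Y' → +

Left-factoring transforms A → αβ₁ | αβ₂ into A → αA' and A' → β₁ | β₂
(α is the longest common prefix among the alternatives). Repeat until
no nonterminal has two alternatives with a common prefix.

Round 1: Y has alternatives sharing prefix 'b g'. Introduce Y': Y → b g Y'
  Add: Y' → ε
  Add: Y' → Y +
  Add: Y' → +

No remaining common prefixes — done.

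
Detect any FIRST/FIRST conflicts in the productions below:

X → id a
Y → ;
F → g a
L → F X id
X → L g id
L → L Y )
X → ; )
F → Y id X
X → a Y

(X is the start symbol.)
Yes. X → L g id / X → ';' ')' on { ';' }; L → F X id / L → L Y ')' on { ';', 'g' }

A FIRST/FIRST conflict occurs when two productions N → α and N → β for the same non-terminal have FIRST(α) ∩ FIRST(β) ≠ ∅ (with ε ∈ FIRST of a nullable right-hand side, so two nullable alternatives also conflict).

FIRST sets of the non-terminals at (or reachable through a nullable prefix from) the front of some alternative:
  FIRST(L) = { ';', 'g' }
  FIRST(Y) = { ';' }
  FIRST(F) = { ';', 'g' }

Productions for X:
  X → id a: FIRST = { 'id' }
  X → L g id: FIRST = { ';', 'g' }
  X → ; ): FIRST = { ';' }
  X → a Y: FIRST = { 'a' }
Productions for F:
  F → g a: FIRST = { 'g' }
  F → Y id X: FIRST = { ';' }
Productions for L:
  L → F X id: FIRST = { ';', 'g' }
  L → L Y ): FIRST = { ';', 'g' }
Y has only one production, so no FIRST/FIRST conflict is possible there.

Conflict for X: X → L g id and X → ; )
  Overlap: { ';' }
Conflict for L: L → F X id and L → L Y )
  Overlap: { ';', 'g' }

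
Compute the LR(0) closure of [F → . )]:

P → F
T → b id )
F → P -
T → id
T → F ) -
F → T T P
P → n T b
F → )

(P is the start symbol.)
{ [F → . )] }

To compute CLOSURE, for each item [A → α.Bβ] where B is a non-terminal, add [B → .γ] for all productions B → γ; repeat for the newly added items until nothing changes.

Start with: [F → . )]
The dot precedes the terminal ')', so nothing is added.

CLOSURE = { [F → . )] }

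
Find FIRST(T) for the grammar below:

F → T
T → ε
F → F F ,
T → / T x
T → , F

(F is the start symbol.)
{ ',', '/', ε }

To compute FIRST(T), examine every production with T on the left-hand side, reading each right-hand side left to right until a non-nullable symbol is reached.

From T → ε:
  - ε-production, so ε ∈ FIRST(T)
From T → / T x:
  - '/' is a terminal: add '/' and stop
From T → , F:
  - ',' is a terminal: add ',' and stop

Collecting: FIRST(T) = { ',', '/', ε }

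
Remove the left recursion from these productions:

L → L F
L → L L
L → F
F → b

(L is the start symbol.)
L → F L'
L' → F L'
L' → L L'
L' → ε
F → b

L is directly left-recursive. The standard transformation for
  A → A α₁ | ... | A α_m | β₁ | ... | β_n
is
  A  → β₁ A' | ... | β_n A'
  A' → α₁ A' | ... | α_m A' | ε

L → F becomes L → F L'
L → L F becomes L' → F L'
L → L L becomes L' → L L'
Add L' → ε

Productions for other non-terminals are unchanged:
  F → b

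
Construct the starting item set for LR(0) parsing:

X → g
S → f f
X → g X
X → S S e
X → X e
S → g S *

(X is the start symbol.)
First, augment the grammar with X' → X
I₀ = CLOSURE({ [X' → . X] }):
  [X' → . X] has the dot before X: add [X → . g], [X → . g X], [X → . S S e], [X → . X e]
  [X → . S S e] has the dot before S: add [S → . f f], [S → . g S *]
No further items can be added.

I₀ = { [S → . f f], [S → . g S *], [X → . S S e], [X → . X e], [X → . g X], [X → . g], [X' → . X] }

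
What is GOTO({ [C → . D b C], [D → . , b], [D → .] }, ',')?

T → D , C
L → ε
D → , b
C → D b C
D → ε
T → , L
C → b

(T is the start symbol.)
{ [D → , . b] }

GOTO(I, ',') = CLOSURE({ [A → αX.β] : [A → α.Xβ] ∈ I, X = ',' })

Items with dot before ',', with the dot advanced:
  [D → . , b] → [D → , . b]
Closure adds nothing (no advanced item has the dot before a non-terminal).

GOTO = { [D → , . b] }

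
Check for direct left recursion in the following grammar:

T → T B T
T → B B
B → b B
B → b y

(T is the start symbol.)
Direct left recursion occurs when N → N α for some non-terminal N (the right-hand side begins with the left-hand side itself).

T → T B T: LEFT RECURSIVE (starts with T)
T → B B: starts with B
B → b B: starts with b
B → b y: starts with b

The grammar has direct left recursion on: T.

Answer: Yes, T is left-recursive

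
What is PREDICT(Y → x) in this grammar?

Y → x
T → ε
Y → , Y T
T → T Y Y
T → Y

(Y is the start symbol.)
{ 'x' }

PREDICT(Y → x) = (FIRST(RHS) \ {ε}) ∪ (FOLLOW(Y) if ε ∈ FIRST(RHS), i.e. RHS ⇒* ε)
FIRST(x) = { 'x' }
ε ∉ FIRST(x), so FOLLOW(Y) is not added.
PREDICT(Y → x) = { 'x' }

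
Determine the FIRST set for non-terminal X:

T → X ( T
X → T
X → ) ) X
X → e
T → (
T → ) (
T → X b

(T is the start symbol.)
{ '(', ')', 'e' }

To compute FIRST(X), examine every production with X on the left-hand side, reading each right-hand side left to right until a non-nullable symbol is reached.

FIRST sets of the other non-terminals involved (by the same procedure, iterated to a fixed point):
  FIRST(T) = { '(', ')', 'e' }

From X → T:
  - T is a non-terminal: add FIRST(T) \ {ε} = { '(', ')', 'e' }
    T is not nullable, so stop
From X → ) ) X:
  - ')' is a terminal: add ')' and stop
From X → e:
  - e is a terminal: add 'e' and stop

Collecting: FIRST(X) = { '(', ')', 'e' }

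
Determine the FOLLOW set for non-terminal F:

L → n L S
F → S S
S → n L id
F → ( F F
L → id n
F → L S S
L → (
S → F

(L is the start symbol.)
To compute FOLLOW(F), find every occurrence of F on a right-hand side N → α F β: add FIRST(β) \ {ε}, and if β is empty or nullable also add FOLLOW(N). Iterate to a fixed point.

In F → ( F F: F is followed by F, add FIRST(F) \ {ε} = { '(', 'id', 'n' }
In F → ( F F: F is at the end; this adds FOLLOW(F) to itself — nothing new
In S → F: F is at the end, add FOLLOW(S)

The FOLLOW sets referred to above (computed the same way, to a fixed point):
  FOLLOW(S) = { $, '(', 'id', 'n' }

Taking the union: FOLLOW(F) = { $, '(', 'id', 'n' }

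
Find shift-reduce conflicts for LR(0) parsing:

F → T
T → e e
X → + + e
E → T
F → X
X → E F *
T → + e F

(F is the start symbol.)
No shift-reduce conflicts

A shift-reduce conflict occurs when an LR(0) state has both:
  - a complete (reduce) item [A → α .] (dot at the end), and
  - a shift item [B → β . c γ] (dot before a terminal).

Augment with F' → F and build the canonical LR(0) collection (I0 = CLOSURE({[F' → . F]}), then GOTO on every symbol after a dot until no new states appear). It has 14 states:
  I0: { [E → . T], [F → . T], [F → . X], [F' → . F], [T → . + e F], [T → . e e], [X → . + + e], [X → . E F *] }  — shift
  I1: { [T → + . e F], [X → + . + e] }  — shift
  I2: { [E → . T], [F → . T], [F → . X], [T → . + e F], [T → . e e], [X → . + + e], [X → . E F *], [X → E . F *] }  — shift
  I3: { [F' → F .] }  — accept
  I4: { [E → T .], [F → T .] }  — 2 reduces
  I5: { [F → X .] }  — reduce
  I6: { [T → e . e] }  — shift
  I7: { [T → e e .] }  — reduce
  I8: { [X → E F . *] }  — shift
  I9: { [X → E F * .] }  — reduce
  I10: { [X → + + . e] }  — shift
  I11: { [E → . T], [F → . T], [F → . X], [T → + e . F], [T → . + e F], [T → . e e], [X → . + + e], [X → . E F *] }  — shift
  I12: { [T → + e F .] }  — reduce
  I13: { [X → + + e .] }  — reduce

No state contains both a complete item and a shift item.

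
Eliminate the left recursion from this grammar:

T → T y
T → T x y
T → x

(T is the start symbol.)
T is directly left-recursive. The standard transformation for
  A → A α₁ | ... | A α_m | β₁ | ... | β_n
is
  A  → β₁ A' | ... | β_n A'
  A' → α₁ A' | ... | α_m A' | ε

T → x becomes T → x T'
T → T y becomes T' → y T'
T → T x y becomes T' → x y T'
Add T' → ε

Resulting grammar:
T → x T'
T' → y T'
T' → x y T'
T' → ε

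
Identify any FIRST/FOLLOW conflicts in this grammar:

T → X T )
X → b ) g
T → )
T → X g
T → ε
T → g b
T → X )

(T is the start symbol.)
A FIRST/FOLLOW conflict occurs when a non-terminal N has a nullable alternative N → β (β ⇒* ε) and another alternative N → α with FIRST(α) ∩ FOLLOW(N) ≠ ∅: on such a lookahead the parser cannot decide between expanding α and letting N vanish via β.

Nullable non-terminals: T.
FIRST sets used below: FIRST(X) = { 'b' }

T: nullable alternative(s) T → ε; FOLLOW(T) = { $, ')' }
  T → X T ): FIRST \ {ε} = { 'b' } — disjoint from FOLLOW(T)
  T → ): FIRST \ {ε} = { ')' } — overlaps FOLLOW(T) on { ')' }: CONFLICT
  T → X g: FIRST \ {ε} = { 'b' } — disjoint from FOLLOW(T)
  T → ε: FIRST \ {ε} = { } — this is the only nullable alternative, skip
  T → g b: FIRST \ {ε} = { 'g' } — disjoint from FOLLOW(T)
  T → X ): FIRST \ {ε} = { 'b' } — disjoint from FOLLOW(T)

X has no nullable alternative, so no FIRST/FOLLOW check is needed there.

So the grammar has 1 FIRST/FOLLOW conflict (marked CONFLICT above).

Answer: Yes. T → ')' with FOLLOW(T) on { ')' }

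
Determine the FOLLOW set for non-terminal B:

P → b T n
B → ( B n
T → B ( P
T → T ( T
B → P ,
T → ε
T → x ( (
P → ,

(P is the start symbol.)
{ '(', 'n' }

To compute FOLLOW(B), find every occurrence of B on a right-hand side N → α B β: add FIRST(β) \ {ε}, and if β is empty or nullable also add FOLLOW(N). Iterate to a fixed point.

In B → ( B n: B is followed by n, add FIRST(n) \ {ε} = { 'n' }
In T → B ( P: B is followed by '(' P, add FIRST('(' P) \ {ε} = { '(' }

Taking the union: FOLLOW(B) = { '(', 'n' }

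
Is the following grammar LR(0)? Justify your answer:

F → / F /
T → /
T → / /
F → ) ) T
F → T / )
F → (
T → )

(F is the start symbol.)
Augment with F' → F and build the canonical LR(0) collection (I0 = CLOSURE({[F' → . F]}), then GOTO on every symbol after a dot until no new states appear). It has 16 states:
  I0: { [F → . (], [F → . ) ) T], [F → . / F /], [F → . T / )], [F' → . F], [T → . )], [T → . / /], [T → . /] }  — shift
  I1: { [F → ( .] }  — reduce
  I2: { [F → ) . ) T], [T → ) .] }  — shift, reduce
  I3: { [F → . (], [F → . ) ) T], [F → . / F /], [F → . T / )], [F → / . F /], [T → . )], [T → . / /], [T → . /], [T → / . /], [T → / .] }  — shift, reduce
  I4: { [F' → F .] }  — accept
  I5: { [F → T . / )] }  — shift
  I6: { [F → T / . )] }  — shift
  I7: { [F → T / ) .] }  — reduce
  I8: { [F → . (], [F → . ) ) T], [F → . / F /], [F → . T / )], [F → / . F /], [T → . )], [T → . / /], [T → . /], [T → / . /], [T → / .], [T → / / .] }  — shift, 2 reduces
  I9: { [F → / F . /] }  — shift
  I10: { [F → / F / .] }  — reduce
  I11: { [F → ) ) . T], [T → . )], [T → . / /], [T → . /] }  — shift
  I12: { [T → ) .] }  — reduce
  I13: { [T → / . /], [T → / .] }  — shift, reduce
  I14: { [F → ) ) T .] }  — reduce
  I15: { [T → / / .] }  — reduce

Conflict in state I2:
  Shift-reduce conflict between [T → ) .] and [F → ) . ) T]
So the grammar is NOT LR(0).

Answer: No. Shift-reduce conflict between [T → ) .] and [F → ) . ) T]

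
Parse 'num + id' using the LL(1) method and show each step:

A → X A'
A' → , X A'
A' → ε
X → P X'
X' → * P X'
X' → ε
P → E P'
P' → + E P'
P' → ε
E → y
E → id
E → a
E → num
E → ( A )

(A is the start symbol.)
LL(1) parsing maintains a stack (initially the start symbol over $) and the input. At each step: if the stack top is a terminal, match it against the current input token; if it is a non-terminal N, replace it with the RHS of M[N, lookahead] (the unique production whose predict set contains the lookahead).

Stack is shown with the top on the left.

Stack           Input       Action
----------------------------------
A $             num + id $  output A → X A'
X A' $          num + id $  output X → P X'
P X' A' $       num + id $  output P → E P'
E P' X' A' $    num + id $  output E → num
num P' X' A' $  num + id $  match 'num'
P' X' A' $      + id $      output P' → + E P'
+ E P' X' A' $  + id $      match '+'
E P' X' A' $    id $        output E → id
id P' X' A' $   id $        match 'id'
P' X' A' $      $           output P' → ε
X' A' $         $           output X' → ε
A' $            $           output A' → ε
$               $           accept

The string is accepted.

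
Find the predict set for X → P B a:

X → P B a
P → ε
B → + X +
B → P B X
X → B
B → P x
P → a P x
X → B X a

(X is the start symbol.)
{ '+', 'a', 'x' }

PREDICT(X → P B a) = (FIRST(RHS) \ {ε}) ∪ (FOLLOW(X) if ε ∈ FIRST(RHS), i.e. RHS ⇒* ε)
FIRST(P) = { 'a', ε }
FIRST(B) = { '+', 'a', 'x' }
FIRST(P B a) = { '+', 'a', 'x' }
ε ∉ FIRST(P B a), so FOLLOW(X) is not added.
PREDICT(X → P B a) = { '+', 'a', 'x' }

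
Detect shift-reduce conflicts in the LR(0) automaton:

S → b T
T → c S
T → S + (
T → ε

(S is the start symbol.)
Yes — I2: [T → .] vs [S → . b T]

A shift-reduce conflict occurs when an LR(0) state has both:
  - a complete (reduce) item [A → α .] (dot at the end), and
  - a shift item [B → β . c γ] (dot before a terminal).

Augment with S' → S and build the canonical LR(0) collection (I0 = CLOSURE({[S' → . S]}), then GOTO on every symbol after a dot until no new states appear). It has 9 states:
  I0: { [S → . b T], [S' → . S] }  — shift
  I1: { [S' → S .] }  — accept
  I2: { [S → . b T], [S → b . T], [T → . S + (], [T → . c S], [T → .] }  — shift, reduce
  I3: { [T → S . + (] }  — shift
  I4: { [S → b T .] }  — reduce
  I5: { [S → . b T], [T → c . S] }  — shift
  I6: { [T → c S .] }  — reduce
  I7: { [T → S + . (] }  — shift
  I8: { [T → S + ( .] }  — reduce

I2 contains reduce item [T → .] and shift items [S → . b T], [T → . c S] — shift-reduce conflict.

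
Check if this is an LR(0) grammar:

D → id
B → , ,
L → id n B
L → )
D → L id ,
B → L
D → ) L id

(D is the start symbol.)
No. Shift-reduce conflict between [L → ) .] and [L → . )]

Augment with D' → D and build the canonical LR(0) collection (I0 = CLOSURE({[D' → . D]}), then GOTO on every symbol after a dot until no new states appear). It has 16 states:
  I0: { [D → . ) L id], [D → . L id ,], [D → . id], [D' → . D], [L → . )], [L → . id n B] }  — shift
  I1: { [D → ) . L id], [L → ) .], [L → . )], [L → . id n B] }  — shift, reduce
  I2: { [D' → D .] }  — accept
  I3: { [D → L . id ,] }  — shift
  I4: { [D → id .], [L → id . n B] }  — shift, reduce
  I5: { [B → . , ,], [B → . L], [L → . )], [L → . id n B], [L → id n . B] }  — shift
  I6: { [L → ) .] }  — reduce
  I7: { [B → , . ,] }  — shift
  I8: { [L → id n B .] }  — reduce
  I9: { [B → L .] }  — reduce
  I10: { [L → id . n B] }  — shift
  I11: { [B → , , .] }  — reduce
  I12: { [D → L id . ,] }  — shift
  I13: { [D → L id , .] }  — reduce
  I14: { [D → ) L . id] }  — shift
  I15: { [D → ) L id .] }  — reduce

Conflict in state I1:
  Shift-reduce conflict between [L → ) .] and [L → . )]
So the grammar is NOT LR(0).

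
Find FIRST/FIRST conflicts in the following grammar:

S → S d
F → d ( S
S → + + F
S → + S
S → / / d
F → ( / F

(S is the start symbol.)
A FIRST/FIRST conflict occurs when two productions N → α and N → β for the same non-terminal have FIRST(α) ∩ FIRST(β) ≠ ∅ (with ε ∈ FIRST of a nullable right-hand side, so two nullable alternatives also conflict).

FIRST sets of the non-terminals at (or reachable through a nullable prefix from) the front of some alternative:
  FIRST(S) = { '+', '/' }

Productions for S:
  S → S d: FIRST = { '+', '/' }
  S → + + F: FIRST = { '+' }
  S → + S: FIRST = { '+' }
  S → / / d: FIRST = { '/' }
Productions for F:
  F → d ( S: FIRST = { 'd' }
  F → ( / F: FIRST = { '(' }

Conflict for S: S → S d and S → + + F
  Overlap: { '+' }
Conflict for S: S → S d and S → + S
  Overlap: { '+' }
Conflict for S: S → S d and S → / / d
  Overlap: { '/' }
Conflict for S: S → + + F and S → + S
  Overlap: { '+' }

Answer: Yes. S → S d / S → '+' '+' F on { '+' }; S → S d / S → '+' S on { '+' }; S → S d / S → '/' '/' d on { '/' }; S → '+' '+' F / S → '+' S on { '+' }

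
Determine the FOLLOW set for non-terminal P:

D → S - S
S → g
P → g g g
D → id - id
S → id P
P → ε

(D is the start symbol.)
In S → id P: P is at the end, add FOLLOW(S)

The FOLLOW sets referred to above (computed the same way, to a fixed point):
  FOLLOW(S) = { $, '-' }

Taking the union: FOLLOW(P) = { $, '-' }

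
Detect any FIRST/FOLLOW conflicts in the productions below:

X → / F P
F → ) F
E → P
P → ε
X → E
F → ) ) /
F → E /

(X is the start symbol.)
No FIRST/FOLLOW conflicts.

Nullable non-terminals: E, P, X.
FIRST sets used below: FIRST(E) = { ε }
E has a nullable alternative but only one production, so nothing to check.
P has a nullable alternative but only one production, so nothing to check.

X: nullable alternative(s) X → E; FOLLOW(X) = { $ }
  X → / F P: FIRST \ {ε} = { '/' } — disjoint from FOLLOW(X)
  X → E: FIRST \ {ε} = { } — this is the only nullable alternative, skip

F has no nullable alternative, so no FIRST/FOLLOW check is needed there.

No FIRST/FOLLOW conflicts found.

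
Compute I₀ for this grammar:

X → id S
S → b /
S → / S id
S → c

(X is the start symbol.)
{ [X → . id S], [X' → . X] }

First, augment the grammar with X' → X
I₀ = CLOSURE({ [X' → . X] }):
  [X' → . X] has the dot before X: add [X → . id S]
No further items can be added.

I₀ = { [X → . id S], [X' → . X] }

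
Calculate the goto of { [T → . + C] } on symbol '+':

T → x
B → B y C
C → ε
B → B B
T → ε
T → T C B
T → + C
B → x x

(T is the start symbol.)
GOTO(I, '+') = CLOSURE({ [A → αX.β] : [A → α.Xβ] ∈ I, X = '+' })

Items with dot before '+', with the dot advanced:
  [T → . + C] → [T → + . C]
Closure of the advanced items:
  [T → + . C] has the dot before C: add [C → .]

GOTO = { [C → .], [T → + . C] }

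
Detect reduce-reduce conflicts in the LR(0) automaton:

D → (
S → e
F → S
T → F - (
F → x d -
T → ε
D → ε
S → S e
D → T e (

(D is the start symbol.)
A reduce-reduce conflict occurs when an LR(0) state has two complete items [A → α .] and [B → β .] — both call for a reduction, and with no lookahead the parser cannot choose between them.

Augment with D' → D and build the canonical LR(0) collection (I0 = CLOSURE({[D' → . D]}), then GOTO on every symbol after a dot until no new states appear). It has 15 states:
  I0: { [D → . (], [D → . T e (], [D → .], [D' → . D], [F → . S], [F → . x d -], [S → . S e], [S → . e], [T → . F - (], [T → .] }  — shift, 2 reduces
  I1: { [D → ( .] }  — reduce
  I2: { [D' → D .] }  — accept
  I3: { [T → F . - (] }  — shift
  I4: { [F → S .], [S → S . e] }  — shift, reduce
  I5: { [D → T . e (] }  — shift
  I6: { [S → e .] }  — reduce
  I7: { [F → x . d -] }  — shift
  I8: { [F → x d . -] }  — shift
  I9: { [F → x d - .] }  — reduce
  I10: { [D → T e . (] }  — shift
  I11: { [D → T e ( .] }  — reduce
  I12: { [S → S e .] }  — reduce
  I13: { [T → F - . (] }  — shift
  I14: { [T → F - ( .] }  — reduce

I0 contains complete items [D → .], [T → .] — reduce-reduce conflict.

Answer: Yes — I0: [D → .] vs [T → .]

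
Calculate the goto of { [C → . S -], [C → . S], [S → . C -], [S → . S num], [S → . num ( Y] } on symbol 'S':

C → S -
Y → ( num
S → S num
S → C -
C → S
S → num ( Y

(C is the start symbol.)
GOTO(I, 'S') = CLOSURE({ [A → αX.β] : [A → α.Xβ] ∈ I, X = 'S' })

Items with dot before 'S', with the dot advanced:
  [C → . S] → [C → S .]
  [C → . S -] → [C → S . -]
  [S → . S num] → [S → S . num]
Closure adds nothing (no advanced item has the dot before a non-terminal).

GOTO = { [C → S . -], [C → S .], [S → S . num] }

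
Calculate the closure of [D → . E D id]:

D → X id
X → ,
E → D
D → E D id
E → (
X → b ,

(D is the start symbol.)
{ [D → . E D id], [D → . X id], [E → . (], [E → . D], [X → . ,], [X → . b ,] }

Start with: [D → . E D id]
  [D → . E D id] has the dot before E: add [E → . D], [E → . (]
  [E → . D] has the dot before D: add [D → . X id]
  [D → . X id] has the dot before X: add [X → . ,], [X → . b ,]
No further items can be added.

CLOSURE = { [D → . E D id], [D → . X id], [E → . (], [E → . D], [X → . ,], [X → . b ,] }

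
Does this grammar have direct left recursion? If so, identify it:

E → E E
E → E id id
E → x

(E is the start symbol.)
Direct left recursion occurs when N → N α for some non-terminal N (the right-hand side begins with the left-hand side itself).

E → E E: LEFT RECURSIVE (starts with E)
E → E id id: LEFT RECURSIVE (starts with E)
E → x: starts with x

The grammar has direct left recursion on: E.

Answer: Yes, E is left-recursive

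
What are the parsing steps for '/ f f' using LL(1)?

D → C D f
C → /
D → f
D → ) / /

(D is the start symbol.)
LL(1) parsing maintains a stack (initially the start symbol over $) and the input. At each step: if the stack top is a terminal, match it against the current input token; if it is a non-terminal N, replace it with the RHS of M[N, lookahead] (the unique production whose predict set contains the lookahead).

Stack is shown with the top on the left.

Stack    Input    Action
------------------------
D $      / f f $  output D → C D f
C D f $  / f f $  output C → /
/ D f $  / f f $  match '/'
D f $    f f $    output D → f
f f $    f f $    match 'f'
f $      f $      match 'f'
$        $        accept

The string is accepted.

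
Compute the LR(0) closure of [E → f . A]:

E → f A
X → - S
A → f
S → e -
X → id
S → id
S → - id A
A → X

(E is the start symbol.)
{ [A → . X], [A → . f], [E → f . A], [X → . - S], [X → . id] }

To compute CLOSURE, for each item [A → α.Bβ] where B is a non-terminal, add [B → .γ] for all productions B → γ; repeat for the newly added items until nothing changes.

Start with: [E → f . A]
  [E → f . A] has the dot before A: add [A → . f], [A → . X]
  [A → . X] has the dot before X: add [X → . - S], [X → . id]
No further items can be added.

CLOSURE = { [A → . X], [A → . f], [E → f . A], [X → . - S], [X → . id] }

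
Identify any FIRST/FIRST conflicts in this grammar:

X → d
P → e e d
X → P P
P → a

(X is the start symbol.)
FIRST sets of the non-terminals at (or reachable through a nullable prefix from) the front of some alternative:
  FIRST(P) = { 'a', 'e' }

Productions for X:
  X → d: FIRST = { 'd' }
  X → P P: FIRST = { 'a', 'e' }
Productions for P:
  P → e e d: FIRST = { 'e' }
  P → a: FIRST = { 'a' }

All alternatives of each non-terminal have pairwise disjoint FIRST sets.

Answer: No FIRST/FIRST conflicts.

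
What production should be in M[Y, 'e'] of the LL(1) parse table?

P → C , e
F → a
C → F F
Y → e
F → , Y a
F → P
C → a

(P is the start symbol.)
To find M[Y, 'e'], we find productions for Y where 'e' is in the predict set (PREDICT(N → α) = (FIRST(α) \ {ε}) ∪ (FOLLOW(N) if α ⇒* ε)).

Y → e: PREDICT = { 'e' }
  'e' is in predict set, so this production goes in M[Y, 'e']

M[Y, 'e'] = Y → e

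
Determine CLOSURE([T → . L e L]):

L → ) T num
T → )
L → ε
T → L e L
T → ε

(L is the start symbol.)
To compute CLOSURE, for each item [A → α.Bβ] where B is a non-terminal, add [B → .γ] for all productions B → γ; repeat for the newly added items until nothing changes.

Start with: [T → . L e L]
  [T → . L e L] has the dot before L: add [L → . ) T num], [L → .]
No further items can be added.

CLOSURE = { [L → . ) T num], [L → .], [T → . L e L] }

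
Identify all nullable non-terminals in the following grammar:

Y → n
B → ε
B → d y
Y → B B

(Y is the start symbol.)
{ 'B', 'Y' }

A non-terminal is nullable if it can derive ε (the empty string): either it has an ε-production, or it has a production whose right-hand side consists entirely of nullable non-terminals.

ε-productions: B → ε
So B is immediately nullable.
Y → B B: every symbol on the right is nullable, so Y is nullable too.
Every non-terminal is now nullable.
Nullable = { 'B', 'Y' }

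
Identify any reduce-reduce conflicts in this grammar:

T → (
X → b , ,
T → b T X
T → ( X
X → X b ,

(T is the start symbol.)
No reduce-reduce conflicts

Augment with T' → T and build the canonical LR(0) collection (I0 = CLOSURE({[T' → . T]}), then GOTO on every symbol after a dot until no new states appear). It has 12 states:
  I0: { [T → . ( X], [T → . (], [T → . b T X], [T' → . T] }  — shift
  I1: { [T → ( . X], [T → ( .], [X → . X b ,], [X → . b , ,] }  — shift, reduce
  I2: { [T' → T .] }  — accept
  I3: { [T → . ( X], [T → . (], [T → . b T X], [T → b . T X] }  — shift
  I4: { [T → b T . X], [X → . X b ,], [X → . b , ,] }  — shift
  I5: { [T → b T X .], [X → X . b ,] }  — shift, reduce
  I6: { [X → b . , ,] }  — shift
  I7: { [X → b , . ,] }  — shift
  I8: { [X → b , , .] }  — reduce
  I9: { [X → X b . ,] }  — shift
  I10: { [X → X b , .] }  — reduce
  I11: { [T → ( X .], [X → X . b ,] }  — shift, reduce

No state contains more than one complete item.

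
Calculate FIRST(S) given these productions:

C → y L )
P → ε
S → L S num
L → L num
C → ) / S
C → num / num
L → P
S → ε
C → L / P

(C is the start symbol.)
{ 'num', ε }

To compute FIRST(S), examine every production with S on the left-hand side, reading each right-hand side left to right until a non-nullable symbol is reached.

FIRST sets of the other non-terminals involved (by the same procedure, iterated to a fixed point):
  FIRST(L) = { 'num', ε }

From S → L S num:
  - L is a non-terminal: add FIRST(L) \ {ε} = { 'num' }
    L is nullable, so continue to the next symbol
  - S is the symbol being defined: contributes nothing new
    S is nullable, so continue to the next symbol
  - num is a terminal: add 'num' and stop
From S → ε:
  - ε-production, so ε ∈ FIRST(S)

Collecting: FIRST(S) = { 'num', ε }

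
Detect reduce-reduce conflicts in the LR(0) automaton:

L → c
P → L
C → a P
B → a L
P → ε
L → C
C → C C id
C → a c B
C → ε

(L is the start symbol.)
Yes — I1: [C → .] vs [L → C .]; I3: [C → .] vs [P → .]

A reduce-reduce conflict occurs when an LR(0) state has two complete items [A → α .] and [B → β .] — both call for a reduction, and with no lookahead the parser cannot choose between them.

Augment with L' → L and build the canonical LR(0) collection (I0 = CLOSURE({[L' → . L]}), then GOTO on every symbol after a dot until no new states appear). It has 13 states:
  I0: { [C → . C C id], [C → . a P], [C → . a c B], [C → .], [L → . C], [L → . c], [L' → . L] }  — shift, reduce
  I1: { [C → . C C id], [C → . a P], [C → . a c B], [C → .], [C → C . C id], [L → C .] }  — shift, 2 reduces
  I2: { [L' → L .] }  — accept
  I3: { [C → . C C id], [C → . a P], [C → . a c B], [C → .], [C → a . P], [C → a . c B], [L → . C], [L → . c], [P → . L], [P → .] }  — shift, 2 reduces
  I4: { [L → c .] }  — reduce
  I5: { [P → L .] }  — reduce
  I6: { [C → a P .] }  — reduce
  I7: { [B → . a L], [C → a c . B], [L → c .] }  — shift, reduce
  I8: { [C → a c B .] }  — reduce
  I9: { [B → a . L], [C → . C C id], [C → . a P], [C → . a c B], [C → .], [L → . C], [L → . c] }  — shift, reduce
  I10: { [B → a L .] }  — reduce
  I11: { [C → . C C id], [C → . a P], [C → . a c B], [C → .], [C → C . C id], [C → C C . id] }  — shift, reduce
  I12: { [C → C C id .] }  — reduce

I1 contains complete items [C → .], [L → C .] — reduce-reduce conflict.
I3 contains complete items [C → .], [P → .] — reduce-reduce conflict.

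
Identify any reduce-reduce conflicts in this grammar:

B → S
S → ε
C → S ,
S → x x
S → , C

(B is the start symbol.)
Augment with B' → B and build the canonical LR(0) collection (I0 = CLOSURE({[B' → . B]}), then GOTO on every symbol after a dot until no new states appear). It has 9 states:
  I0: { [B → . S], [B' → . B], [S → . , C], [S → . x x], [S → .] }  — shift, reduce
  I1: { [C → . S ,], [S → , . C], [S → . , C], [S → . x x], [S → .] }  — shift, reduce
  I2: { [B' → B .] }  — accept
  I3: { [B → S .] }  — reduce
  I4: { [S → x . x] }  — shift
  I5: { [S → x x .] }  — reduce
  I6: { [S → , C .] }  — reduce
  I7: { [C → S . ,] }  — shift
  I8: { [C → S , .] }  — reduce

No state contains more than one complete item.

Answer: No reduce-reduce conflicts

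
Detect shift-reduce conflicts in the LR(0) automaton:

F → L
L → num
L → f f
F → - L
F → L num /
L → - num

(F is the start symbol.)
A shift-reduce conflict occurs when an LR(0) state has both:
  - a complete (reduce) item [A → α .] (dot at the end), and
  - a shift item [B → β . c γ] (dot before a terminal).

Augment with F' → F and build the canonical LR(0) collection (I0 = CLOSURE({[F' → . F]}), then GOTO on every symbol after a dot until no new states appear). It has 13 states:
  I0: { [F → . - L], [F → . L num /], [F → . L], [F' → . F], [L → . - num], [L → . f f], [L → . num] }  — shift
  I1: { [F → - . L], [L → - . num], [L → . - num], [L → . f f], [L → . num] }  — shift
  I2: { [F' → F .] }  — accept
  I3: { [F → L . num /], [F → L .] }  — shift, reduce
  I4: { [L → f . f] }  — shift
  I5: { [L → num .] }  — reduce
  I6: { [L → f f .] }  — reduce
  I7: { [F → L num . /] }  — shift
  I8: { [F → L num / .] }  — reduce
  I9: { [L → - . num] }  — shift
  I10: { [F → - L .] }  — reduce
  I11: { [L → - num .], [L → num .] }  — 2 reduces
  I12: { [L → - num .] }  — reduce

I3 contains reduce item [F → L .] and shift item [F → L . num /] — shift-reduce conflict.

Answer: Yes — I3: [F → L .] vs [F → L . num /]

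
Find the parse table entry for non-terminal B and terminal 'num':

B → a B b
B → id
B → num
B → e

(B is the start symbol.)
To find M[B, 'num'], we find productions for B where 'num' is in the predict set (PREDICT(N → α) = (FIRST(α) \ {ε}) ∪ (FOLLOW(N) if α ⇒* ε)).

B → a B b: PREDICT = { 'a' }
B → id: PREDICT = { 'id' }
B → num: PREDICT = { 'num' }
  'num' is in predict set, so this production goes in M[B, 'num']
B → e: PREDICT = { 'e' }

M[B, 'num'] = B → num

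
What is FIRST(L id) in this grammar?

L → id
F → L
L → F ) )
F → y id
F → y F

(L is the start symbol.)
{ 'id', 'y' }

FIRST sets of the non-terminals involved (from the grammar, by fixed-point iteration):
  FIRST(L) = { 'id', 'y' }

To compute FIRST(L id), process the symbols left to right:
Symbol L is a non-terminal. Add FIRST(L) \ {ε} = { 'id', 'y' }
L is not nullable (ε ∉ FIRST(L)), so stop here.
FIRST(L id) = { 'id', 'y' }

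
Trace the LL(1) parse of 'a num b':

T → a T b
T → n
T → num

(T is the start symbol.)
LL(1) parsing maintains a stack (initially the start symbol over $) and the input. At each step: if the stack top is a terminal, match it against the current input token; if it is a non-terminal N, replace it with the RHS of M[N, lookahead] (the unique production whose predict set contains the lookahead).

Stack is shown with the top on the left.

Stack    Input      Action
--------------------------
T $      a num b $  output T → a T b
a T b $  a num b $  match 'a'
T b $    num b $    output T → num
num b $  num b $    match 'num'
b $      b $        match 'b'
$        $          accept

The string is accepted.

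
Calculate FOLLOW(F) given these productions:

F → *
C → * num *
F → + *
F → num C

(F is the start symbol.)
{ $ }

F is the start symbol, so $ ∈ FOLLOW(F).
F does not occur on any right-hand side.

Taking the union: FOLLOW(F) = { $ }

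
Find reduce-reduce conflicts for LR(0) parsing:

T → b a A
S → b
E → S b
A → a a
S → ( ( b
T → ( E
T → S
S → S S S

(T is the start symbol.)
A reduce-reduce conflict occurs when an LR(0) state has two complete items [A → α .] and [B → β .] — both call for a reduction, and with no lookahead the parser cannot choose between them.

Augment with T' → T and build the canonical LR(0) collection (I0 = CLOSURE({[T' → . T]}), then GOTO on every symbol after a dot until no new states appear). It has 19 states:
  I0: { [S → . ( ( b], [S → . S S S], [S → . b], [T → . ( E], [T → . S], [T → . b a A], [T' → . T] }  — shift
  I1: { [E → . S b], [S → ( . ( b], [S → . ( ( b], [S → . S S S], [S → . b], [T → ( . E] }  — shift
  I2: { [S → . ( ( b], [S → . S S S], [S → . b], [S → S . S S], [T → S .] }  — shift, reduce
  I3: { [T' → T .] }  — accept
  I4: { [S → b .], [T → b . a A] }  — shift, reduce
  I5: { [A → . a a], [T → b a . A] }  — shift
  I6: { [T → b a A .] }  — reduce
  I7: { [A → a . a] }  — shift
  I8: { [A → a a .] }  — reduce
  I9: { [S → ( . ( b] }  — shift
  I10: { [S → . ( ( b], [S → . S S S], [S → . b], [S → S . S S], [S → S S . S] }  — shift
  I11: { [S → b .] }  — reduce
  I12: { [S → . ( ( b], [S → . S S S], [S → . b], [S → S . S S], [S → S S . S], [S → S S S .] }  — shift, reduce
  I13: { [S → ( ( . b] }  — shift
  I14: { [S → ( ( b .] }  — reduce
  I15: { [S → ( ( . b], [S → ( . ( b] }  — shift
  I16: { [T → ( E .] }  — reduce
  I17: { [E → S . b], [S → . ( ( b], [S → . S S S], [S → . b], [S → S . S S] }  — shift
  I18: { [E → S b .], [S → b .] }  — 2 reduces

I18 contains complete items [E → S b .], [S → b .] — reduce-reduce conflict.

Answer: Yes — I18: [E → S b .] vs [S → b .]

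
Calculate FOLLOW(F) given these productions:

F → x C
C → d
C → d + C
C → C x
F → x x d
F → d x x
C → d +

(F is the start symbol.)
{ $ }

F is the start symbol, so $ ∈ FOLLOW(F).
F does not occur on any right-hand side.

Taking the union: FOLLOW(F) = { $ }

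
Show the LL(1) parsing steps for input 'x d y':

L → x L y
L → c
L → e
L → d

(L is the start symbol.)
Stack is shown with the top on the left.

Stack    Input    Action
------------------------
L $      x d y $  output L → x L y
x L y $  x d y $  match 'x'
L y $    d y $    output L → d
d y $    d y $    match 'd'
y $      y $      match 'y'
$        $        accept

The string is accepted.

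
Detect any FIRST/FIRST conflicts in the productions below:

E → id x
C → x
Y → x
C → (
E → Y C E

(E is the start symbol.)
A FIRST/FIRST conflict occurs when two productions N → α and N → β for the same non-terminal have FIRST(α) ∩ FIRST(β) ≠ ∅ (with ε ∈ FIRST of a nullable right-hand side, so two nullable alternatives also conflict).

FIRST sets of the non-terminals at (or reachable through a nullable prefix from) the front of some alternative:
  FIRST(Y) = { 'x' }

Productions for E:
  E → id x: FIRST = { 'id' }
  E → Y C E: FIRST = { 'x' }
Productions for C:
  C → x: FIRST = { 'x' }
  C → (: FIRST = { '(' }
Y has only one production, so no FIRST/FIRST conflict is possible there.

All alternatives of each non-terminal have pairwise disjoint FIRST sets.

Answer: No FIRST/FIRST conflicts.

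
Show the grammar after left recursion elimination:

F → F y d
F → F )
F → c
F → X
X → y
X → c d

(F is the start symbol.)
F is directly left-recursive. The standard transformation for
  A → A α₁ | ... | A α_m | β₁ | ... | β_n
is
  A  → β₁ A' | ... | β_n A'
  A' → α₁ A' | ... | α_m A' | ε

F → c becomes F → c F'
F → X becomes F → X F'
F → F y d becomes F' → y d F'
F → F ) becomes F' → ) F'
Add F' → ε

Productions for other non-terminals are unchanged:
  X → y
  X → c d

Resulting grammar:
F → c F'
F → X F'
F' → y d F'
F' → ) F'
F' → ε
X → y
X → c d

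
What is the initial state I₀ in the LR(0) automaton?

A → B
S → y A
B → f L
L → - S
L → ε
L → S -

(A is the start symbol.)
First, augment the grammar with A' → A
I₀ = CLOSURE({ [A' → . A] }):
  [A' → . A] has the dot before A: add [A → . B]
  [A → . B] has the dot before B: add [B → . f L]
No further items can be added.

I₀ = { [A → . B], [A' → . A], [B → . f L] }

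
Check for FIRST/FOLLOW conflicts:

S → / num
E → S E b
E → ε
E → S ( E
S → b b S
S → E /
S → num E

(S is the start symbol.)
Yes. E → S E b with FOLLOW(E) on { '/', 'b', 'num' }; E → S '(' E with FOLLOW(E) on { '/', 'b', 'num' }

A FIRST/FOLLOW conflict occurs when a non-terminal N has a nullable alternative N → β (β ⇒* ε) and another alternative N → α with FIRST(α) ∩ FOLLOW(N) ≠ ∅: on such a lookahead the parser cannot decide between expanding α and letting N vanish via β.

Nullable non-terminals: E.
FIRST sets used below: FIRST(S) = { '/', 'b', 'num' }

E: nullable alternative(s) E → ε; FOLLOW(E) = { $, '(', '/', 'b', 'num' }
  E → S E b: FIRST \ {ε} = { '/', 'b', 'num' } — overlaps FOLLOW(E) on { '/', 'b', 'num' }: CONFLICT
  E → ε: FIRST \ {ε} = { } — this is the only nullable alternative, skip
  E → S ( E: FIRST \ {ε} = { '/', 'b', 'num' } — overlaps FOLLOW(E) on { '/', 'b', 'num' }: CONFLICT

S has no nullable alternative, so no FIRST/FOLLOW check is needed there.

So the grammar has 2 FIRST/FOLLOW conflicts (marked CONFLICT above).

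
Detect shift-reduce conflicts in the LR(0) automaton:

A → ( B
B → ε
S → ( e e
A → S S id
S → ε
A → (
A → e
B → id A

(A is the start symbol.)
A shift-reduce conflict occurs when an LR(0) state has both:
  - a complete (reduce) item [A → α .] (dot at the end), and
  - a shift item [B → β . c γ] (dot before a terminal).

Augment with A' → A and build the canonical LR(0) collection (I0 = CLOSURE({[A' → . A]}), then GOTO on every symbol after a dot until no new states appear). It has 13 states:
  I0: { [A → . ( B], [A → . (], [A → . S S id], [A → . e], [A' → . A], [S → . ( e e], [S → .] }  — shift, reduce
  I1: { [A → ( . B], [A → ( .], [B → . id A], [B → .], [S → ( . e e] }  — shift, 2 reduces
  I2: { [A' → A .] }  — accept
  I3: { [A → S . S id], [S → . ( e e], [S → .] }  — shift, reduce
  I4: { [A → e .] }  — reduce
  I5: { [S → ( . e e] }  — shift
  I6: { [A → S S . id] }  — shift
  I7: { [A → S S id .] }  — reduce
  I8: { [S → ( e . e] }  — shift
  I9: { [S → ( e e .] }  — reduce
  I10: { [A → ( B .] }  — reduce
  I11: { [A → . ( B], [A → . (], [A → . S S id], [A → . e], [B → id . A], [S → . ( e e], [S → .] }  — shift, reduce
  I12: { [B → id A .] }  — reduce

I0 contains reduce item [S → .] and shift items [A → . (], [A → . ( B], [A → . e], [S → . ( e e] — shift-reduce conflict.
I1 contains reduce items [A → ( .], [B → .] and shift items [B → . id A], [S → ( . e e] — shift-reduce conflict.
I3 contains reduce item [S → .] and shift item [S → . ( e e] — shift-reduce conflict.
I11 contains reduce item [S → .] and shift items [A → . (], [A → . ( B], [A → . e], [S → . ( e e] — shift-reduce conflict.

Answer: Yes — I0: [S → .] vs [A → . (]; I1: [A → ( .] vs [B → . id A]; I3: [S → .] vs [S → . ( e e]; I11: [S → .] vs [A → . (]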